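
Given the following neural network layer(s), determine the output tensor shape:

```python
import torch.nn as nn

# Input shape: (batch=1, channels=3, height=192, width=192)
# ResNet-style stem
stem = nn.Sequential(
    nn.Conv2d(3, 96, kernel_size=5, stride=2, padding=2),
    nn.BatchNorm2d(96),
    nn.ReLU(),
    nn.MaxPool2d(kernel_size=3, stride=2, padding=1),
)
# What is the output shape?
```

Input: (1, 3, 192, 192) -> after Conv2d 5x5 stride=2: (1, 96, 96, 96) -> Output: (1, 96, 48, 48)

Answer: (1, 96, 48, 48)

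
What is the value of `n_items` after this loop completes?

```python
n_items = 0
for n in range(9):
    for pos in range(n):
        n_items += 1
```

Triangle number: 0+1+2+...+8
`n_items` takes the values: 0 → 1 → 2 → 3 → 4 → 5 → 6 → 7 → 8 → 9 → 10 → 11 → 12 → 13 → 14 → 15 → 16 → 17 → 18 → 19 → 20 → 21 → 22 → 23 → 24 → 25 → 26 → 27 → 28 → 29 → 30 → 31 → 32 → 33 → 34 → 35 → 36

Answer: 36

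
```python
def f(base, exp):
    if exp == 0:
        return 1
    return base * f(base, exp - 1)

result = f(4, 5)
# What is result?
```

f(4, 5) = 4 * 4 * 4 * 4 * 4 = 1024

Answer: 1024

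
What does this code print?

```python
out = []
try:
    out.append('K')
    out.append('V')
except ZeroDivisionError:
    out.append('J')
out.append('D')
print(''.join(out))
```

Execution trace: 'K' (try body) → 'V' (try body, no exception) → 'D' (after the try/except). Output: KVD

Answer: KVD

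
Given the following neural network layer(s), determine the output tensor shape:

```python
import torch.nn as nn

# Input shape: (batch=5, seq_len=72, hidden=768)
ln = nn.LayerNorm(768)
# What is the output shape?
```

Input: (5, 72, 768) -> Output: (5, 72, 768)

Answer: (5, 72, 768)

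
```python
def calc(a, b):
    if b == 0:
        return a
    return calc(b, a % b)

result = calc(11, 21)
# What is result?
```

calc(11, 21) -> calc(21, 11) -> calc(11, 10) -> calc(10, 1) -> calc(1, 0) -> 1

Answer: 1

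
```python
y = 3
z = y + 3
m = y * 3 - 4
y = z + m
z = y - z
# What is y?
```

Trace:
`y = 3` → y = 3
`z = y + 3` → z = 6
`m = y * 3 - 4` → m = 5
`y = z + m` → y = 11
`z = y - z` → z = 5
So y = 11

Answer: 11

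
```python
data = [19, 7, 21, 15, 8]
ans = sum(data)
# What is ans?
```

Trace:
`data = [19, 7, 21, 15, 8]` → data = [19, 7, 21, 15, 8]
`ans = sum(data)` → ans = 70
So ans = 70

Answer: 70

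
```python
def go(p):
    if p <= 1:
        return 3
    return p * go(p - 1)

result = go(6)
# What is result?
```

go(6) = 6 * 5 * 4 * 3 * 2 * 3 = 2160

Answer: 2160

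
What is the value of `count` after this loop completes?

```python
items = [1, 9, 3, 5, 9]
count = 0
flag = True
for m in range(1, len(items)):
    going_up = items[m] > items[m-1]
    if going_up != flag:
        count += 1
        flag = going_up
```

Count direction changes in [1, 9, 3, 5, 9]
`count` takes the values: 0 → 1 → 2

Answer: 2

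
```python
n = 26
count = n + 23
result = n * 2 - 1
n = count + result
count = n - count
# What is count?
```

Trace:
`n = 26` → n = 26
`count = n + 23` → count = 49
`result = n * 2 - 1` → result = 51
`n = count + result` → n = 100
`count = n - count` → count = 51
So count = 51

Answer: 51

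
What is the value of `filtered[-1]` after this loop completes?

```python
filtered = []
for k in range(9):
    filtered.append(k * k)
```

Last element of squares 0 to 8
`filtered` takes the values: [] → [0] → [0, 1] → [0, 1, 4] → [0, 1, 4, 9] → [0, 1, 4, 9, 16] → [0, 1, 4, 9, 16, 25] → [0, 1, 4, 9, 16, 25, 36] → [0, 1, 4, 9, 16, 25, 36, 49] → [0, 1, 4, 9, 16, 25, 36, 49, 64]
So `filtered[-1]` = 64

Answer: 64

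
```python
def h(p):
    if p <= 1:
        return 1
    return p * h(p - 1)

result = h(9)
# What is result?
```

h(9) = 9 * 8 * 7 * 6 * 5 * 4 * 3 * 2 * 1 = 362880

Answer: 362880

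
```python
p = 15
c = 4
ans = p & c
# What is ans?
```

Trace:
`p = 15` → p = 15
`c = 4` → c = 4
`ans = p & c` → ans = 4
So ans = 4

Answer: 4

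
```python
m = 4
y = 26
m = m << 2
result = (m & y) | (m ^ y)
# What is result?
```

Trace:
`m = 4` → m = 4
`y = 26` → y = 26
`m = m << 2` → m = 16
`result = (m & y) | (m ^ y)` → result = 26
So result = 26

Answer: 26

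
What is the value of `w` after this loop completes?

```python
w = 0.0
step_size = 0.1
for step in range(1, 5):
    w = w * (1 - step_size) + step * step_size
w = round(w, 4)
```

Moving average with lr=0.1
`w` takes the values: 0.0 → 0.1 → 0.29 → 0.561 → 0.9049

Answer: 0.9049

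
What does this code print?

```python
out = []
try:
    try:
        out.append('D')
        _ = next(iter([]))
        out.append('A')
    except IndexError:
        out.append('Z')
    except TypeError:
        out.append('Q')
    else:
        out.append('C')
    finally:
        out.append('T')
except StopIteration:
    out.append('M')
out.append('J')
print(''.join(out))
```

Execution trace: 'D' (inner try body) → 'T' (inner finally) → 'M' (outer except StopIteration) → 'J' (after the try/except). Output: DTMJ

Answer: DTMJ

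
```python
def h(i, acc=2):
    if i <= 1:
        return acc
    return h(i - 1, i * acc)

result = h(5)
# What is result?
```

Accumulator trace (n, acc): (5, 2) -> (4, 10) -> (3, 40) -> (2, 120) -> (1, 240) -> return 240

Answer: 240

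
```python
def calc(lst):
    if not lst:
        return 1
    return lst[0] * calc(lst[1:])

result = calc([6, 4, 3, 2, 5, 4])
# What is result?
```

Product over [6, 4, 3, 2, 5, 4] = 6 * 4 * 3 * 2 * 5 * 4 = 2880

Answer: 2880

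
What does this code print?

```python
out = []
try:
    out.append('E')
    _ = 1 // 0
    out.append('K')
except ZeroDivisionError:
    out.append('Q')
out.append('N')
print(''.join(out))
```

Execution trace: 'E' (try body) → 'Q' (except ZeroDivisionError) → 'N' (after the try/except). Output: EQN

Answer: EQN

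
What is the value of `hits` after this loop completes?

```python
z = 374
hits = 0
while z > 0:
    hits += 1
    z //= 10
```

Count digits by repeated division by 10
`hits` takes the values: 0 → 1 → 2 → 3

Answer: 3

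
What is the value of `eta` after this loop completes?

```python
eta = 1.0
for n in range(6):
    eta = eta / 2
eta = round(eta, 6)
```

Halving LR 6 times: 1 / 2^6
`eta` takes the values: 1.0 → 0.5 → 0.25 → 0.125 → 0.0625 → 0.03125 → 0.015625

Answer: 0.015625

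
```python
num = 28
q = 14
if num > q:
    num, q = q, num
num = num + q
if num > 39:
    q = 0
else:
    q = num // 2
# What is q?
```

Trace:
`num = 28` → num = 28
`q = 14` → q = 14
`if num > q: ...` → num > q is True → num = 14; q = 28
`num = num + q` → num = 42
`if num > 39: ...` → num > 39 is True → q = 0
So q = 0

Answer: 0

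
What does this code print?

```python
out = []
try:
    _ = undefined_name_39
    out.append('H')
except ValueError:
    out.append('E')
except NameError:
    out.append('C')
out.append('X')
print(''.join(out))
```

Execution trace: 'C' (except NameError) → 'X' (after the try/except). Output: CX

Answer: CX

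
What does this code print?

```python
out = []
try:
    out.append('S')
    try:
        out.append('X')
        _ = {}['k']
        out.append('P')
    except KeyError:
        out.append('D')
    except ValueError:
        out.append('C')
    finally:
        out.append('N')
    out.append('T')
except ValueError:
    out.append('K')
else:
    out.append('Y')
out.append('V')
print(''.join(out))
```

Execution trace: 'S' (try body) → 'X' (inner try body) → 'D' (inner except KeyError) → 'N' (inner finally) → 'T' (try body, no exception) → 'Y' (else) → 'V' (after the try/except). Output: SXDNTYV

Answer: SXDNTYV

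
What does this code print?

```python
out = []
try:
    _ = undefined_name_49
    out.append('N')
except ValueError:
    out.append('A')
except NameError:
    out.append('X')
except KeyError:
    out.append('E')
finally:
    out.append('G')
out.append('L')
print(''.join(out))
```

Execution trace: 'X' (except NameError) → 'G' (finally) → 'L' (after the try/except). Output: XGL

Answer: XGL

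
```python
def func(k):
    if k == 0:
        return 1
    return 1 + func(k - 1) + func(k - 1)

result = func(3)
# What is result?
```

func(k) = 1 + 2·func(k-1), func(0)=1. Closed form: (1+1)·2^3 - 1 = 15.

Answer: 15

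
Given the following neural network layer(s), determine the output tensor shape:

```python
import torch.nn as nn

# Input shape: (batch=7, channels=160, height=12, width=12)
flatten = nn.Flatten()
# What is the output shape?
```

Input: (7, 160, 12, 12) -> Output: (7, 23040)

Answer: (7, 23040)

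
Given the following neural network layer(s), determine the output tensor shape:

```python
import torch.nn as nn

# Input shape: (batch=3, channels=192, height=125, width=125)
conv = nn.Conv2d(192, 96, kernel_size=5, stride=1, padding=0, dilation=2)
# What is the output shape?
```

Input: (3, 192, 125, 125) -> Output: (3, 96, 117, 117)

Answer: (3, 96, 117, 117)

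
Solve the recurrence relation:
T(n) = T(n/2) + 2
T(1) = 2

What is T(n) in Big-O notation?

Each step divides n by 2 and adds 2. After log_2(n) steps we reach T(1)=2. So T(n) = 2·log_2(n) + 2 = O(log n).

Answer: O(log n)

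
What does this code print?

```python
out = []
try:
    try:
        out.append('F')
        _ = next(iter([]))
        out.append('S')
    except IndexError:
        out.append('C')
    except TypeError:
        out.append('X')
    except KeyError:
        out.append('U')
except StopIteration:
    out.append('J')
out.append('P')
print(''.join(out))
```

Execution trace: 'F' (try body) → 'J' (outer except StopIteration) → 'P' (after the try/except). Output: FJP

Answer: FJP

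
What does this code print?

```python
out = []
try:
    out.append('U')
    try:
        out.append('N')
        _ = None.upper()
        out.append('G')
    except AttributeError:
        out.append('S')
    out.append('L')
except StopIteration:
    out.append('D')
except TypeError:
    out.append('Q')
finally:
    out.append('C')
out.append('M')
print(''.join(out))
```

Execution trace: 'U' (try body) → 'N' (inner try body) → 'S' (inner except AttributeError) → 'L' (try body, no exception) → 'C' (finally) → 'M' (after the try/except). Output: UNSLCM

Answer: UNSLCM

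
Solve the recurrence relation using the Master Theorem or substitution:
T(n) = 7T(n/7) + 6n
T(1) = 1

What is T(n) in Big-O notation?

By Master Theorem: a=7, b=7, f(n)=6n. Since log_7(7) = 1 and f(n) = Θ(n^1), Case 2 applies. T(n) = O(n log n).

Answer: O(n log n)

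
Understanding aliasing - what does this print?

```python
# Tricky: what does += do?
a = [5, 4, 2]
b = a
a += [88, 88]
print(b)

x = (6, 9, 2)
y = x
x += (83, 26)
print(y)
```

Key concept: += behavior differs for mutable vs immutable.
Step by step:
`a = [5, 4, 2]` → a = [5, 4, 2]
`b = a` → b = [5, 4, 2] (same object as a)
`a += [88, 88]` → a = [5, 4, 2, 88, 88] (same object as b); b = [5, 4, 2, 88, 88] (same object as a)
`print(b)` → prints [5, 4, 2, 88, 88]
`x = (6, 9, 2)` → x = (6, 9, 2)
`y = x` → y = (6, 9, 2)
`x += (83, 26)` → x = (6, 9, 2, 83, 26)
`print(y)` → prints (6, 9, 2)

Answer:
[5, 4, 2, 88, 88]
(6, 9, 2)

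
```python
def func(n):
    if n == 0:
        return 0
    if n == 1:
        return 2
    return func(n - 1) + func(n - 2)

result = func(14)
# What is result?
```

Build up from base cases: func(0)=0, func(1)=2, func(2)=2, func(3)=4, func(4)=6, func(5)=10, func(6)=16, ..., func(14)=754

Answer: 754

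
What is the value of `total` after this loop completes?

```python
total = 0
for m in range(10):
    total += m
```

Sum of 0 to 9 = 45
`total` takes the values: 0 → 1 → 3 → 6 → 10 → 15 → 21 → 28 → 36 → 45

Answer: 45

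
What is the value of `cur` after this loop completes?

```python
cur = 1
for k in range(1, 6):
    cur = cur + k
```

Start at 1, add 1 through 5
`cur` takes the values: 1 → 2 → 4 → 7 → 11 → 16

Answer: 16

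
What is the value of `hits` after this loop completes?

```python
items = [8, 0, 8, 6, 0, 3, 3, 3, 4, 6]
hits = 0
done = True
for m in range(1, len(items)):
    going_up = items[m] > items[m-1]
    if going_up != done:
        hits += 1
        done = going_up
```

Count direction changes in [8, 0, 8, 6, 0, 3, 3, 3, 4, 6]
`hits` takes the values: 0 → 1 → 2 → 3 → 4 → 5 → 6

Answer: 6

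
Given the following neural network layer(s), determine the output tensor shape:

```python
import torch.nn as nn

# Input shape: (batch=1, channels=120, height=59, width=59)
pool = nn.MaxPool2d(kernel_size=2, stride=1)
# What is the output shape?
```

Input: (1, 120, 59, 59) -> Output: (1, 120, 58, 58)

Answer: (1, 120, 58, 58)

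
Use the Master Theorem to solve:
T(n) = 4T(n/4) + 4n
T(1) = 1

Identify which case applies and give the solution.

a=4, b=4, f(n)=4n. log_4(4) = 1. Since c=1 = 1, Case 2 applies: T(n) = Θ(n^log_b(a) · log n) = O(n log n).

Answer: O(n log n) - Case 2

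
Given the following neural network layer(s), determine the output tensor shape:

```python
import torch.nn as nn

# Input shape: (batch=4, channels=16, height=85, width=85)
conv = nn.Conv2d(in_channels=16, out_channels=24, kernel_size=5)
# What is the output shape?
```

Input: (4, 16, 85, 85) -> Output: (4, 24, 81, 81)

Answer: (4, 24, 81, 81)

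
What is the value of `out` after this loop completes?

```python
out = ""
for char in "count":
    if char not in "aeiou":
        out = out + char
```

Remove vowels from 'count'
`out` takes the values: "" → "c" → "cn" → "cnt"

Answer: "cnt"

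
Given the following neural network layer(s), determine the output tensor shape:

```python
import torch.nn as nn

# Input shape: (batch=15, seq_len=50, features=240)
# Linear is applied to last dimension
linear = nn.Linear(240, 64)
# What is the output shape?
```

Input: (15, 50, 240) -> Output: (15, 50, 64)

Answer: (15, 50, 64)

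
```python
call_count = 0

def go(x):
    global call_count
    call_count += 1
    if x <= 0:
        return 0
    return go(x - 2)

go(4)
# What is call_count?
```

Linear recursion stepping by 2: 3 calls from x=4 down to ≤0.

Answer: 3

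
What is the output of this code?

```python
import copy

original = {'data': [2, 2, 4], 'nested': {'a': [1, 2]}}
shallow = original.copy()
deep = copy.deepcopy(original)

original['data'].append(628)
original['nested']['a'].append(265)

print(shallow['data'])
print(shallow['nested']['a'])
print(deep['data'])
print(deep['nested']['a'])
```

Key concept: comparing shallow vs deep copy.
Step by step:
`original = {'data': [2, 2, 4], 'nested': {'a': [1, 2]}}` → original = {'data': [2, 2, 4], 'nested': {'a': [1, 2]}}
`shallow = original.copy()` → shallow = {'data': [2, 2, 4], 'nested': {'a': [1, 2]}}
`deep = copy.deepcopy(original)` → deep = {'data': [2, 2, 4], 'nested': {'a': [1, 2]}}
`original['data'].append(628)` → original = {'data': [2, 2, 4, 628], 'nested': {'a': [1, 2]}}; shallow = {'data': [2, 2, 4, 628], 'nested': {'a': [1, 2]}}
`original['nested']['a'].append(265)` → original = {'data': [2, 2, 4, 628], 'nested': {'a': [1, 2, 265]}}; shallow = {'data': [2, 2, 4, 628], 'nested': {'a': [1, 2, 265]}}
`print(shallow['data'])` → prints [2, 2, 4, 628]
`print(shallow['nested']['a'])` → prints [1, 2, 265]
`print(deep['data'])` → prints [2, 2, 4]
`print(deep['nested']['a'])` → prints [1, 2]

Answer:
[2, 2, 4, 628]
[1, 2, 265]
[2, 2, 4]
[1, 2]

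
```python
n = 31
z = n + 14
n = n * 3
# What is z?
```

Trace:
`n = 31` → n = 31
`z = n + 14` → z = 45
`n = n * 3` → n = 93
So z = 45

Answer: 45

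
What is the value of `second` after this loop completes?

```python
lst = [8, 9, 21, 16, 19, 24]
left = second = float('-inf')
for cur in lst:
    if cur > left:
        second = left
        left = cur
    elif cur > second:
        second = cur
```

Second largest (with repeats) in [8, 9, 21, 16, 19, 24]
`second` takes the values: -inf → 8 → 9 → 16 → 19 → 21

Answer: 21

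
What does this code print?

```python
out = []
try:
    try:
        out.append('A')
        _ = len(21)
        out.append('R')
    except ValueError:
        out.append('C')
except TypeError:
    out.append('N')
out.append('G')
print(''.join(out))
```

Execution trace: 'A' (try body) → 'N' (outer except TypeError) → 'G' (after the try/except). Output: ANG

Answer: ANG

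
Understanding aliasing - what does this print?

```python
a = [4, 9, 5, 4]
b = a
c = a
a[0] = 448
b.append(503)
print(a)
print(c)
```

Key concept: multiple aliases.
Step by step:
`a = [4, 9, 5, 4]` → a = [4, 9, 5, 4]
`b = a` → b = [4, 9, 5, 4] (same object as a)
`c = a` → c = [4, 9, 5, 4] (same object as a, b)
`a[0] = 448` → a = [448, 9, 5, 4] (same object as b, c); b = [448, 9, 5, 4] (same object as a, c); c = [448, 9, 5, 4] (same object as a, b)
`b.append(503)` → a = [448, 9, 5, 4, 503] (same object as b, c); b = [448, 9, 5, 4, 503] (same object as a, c); c = [448, 9, 5, 4, 503] (same object as a, b)
`print(a)` → prints [448, 9, 5, 4, 503]
`print(c)` → prints [448, 9, 5, 4, 503]

Answer:
[448, 9, 5, 4, 503]
[448, 9, 5, 4, 503]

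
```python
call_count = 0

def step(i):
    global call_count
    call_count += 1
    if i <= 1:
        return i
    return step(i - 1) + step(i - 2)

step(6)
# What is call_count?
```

Calls(i) = 1 + Calls(i-1) + Calls(i-2); Calls(0)=Calls(1)=1. For i=6 this gives 25.

Answer: 25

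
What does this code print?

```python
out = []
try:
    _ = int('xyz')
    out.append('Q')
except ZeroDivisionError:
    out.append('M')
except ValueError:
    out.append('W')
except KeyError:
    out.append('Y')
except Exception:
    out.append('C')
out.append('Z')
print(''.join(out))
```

Execution trace: 'W' (except ValueError) → 'Z' (after the try/except). Output: WZ

Answer: WZ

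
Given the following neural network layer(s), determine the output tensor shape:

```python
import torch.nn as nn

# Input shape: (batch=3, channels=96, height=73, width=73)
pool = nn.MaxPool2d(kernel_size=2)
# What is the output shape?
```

Input: (3, 96, 73, 73) -> Output: (3, 96, 36, 36)

Answer: (3, 96, 36, 36)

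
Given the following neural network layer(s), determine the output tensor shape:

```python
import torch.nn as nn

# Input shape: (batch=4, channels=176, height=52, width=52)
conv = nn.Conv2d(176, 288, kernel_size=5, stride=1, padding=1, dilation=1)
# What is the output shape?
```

Input: (4, 176, 52, 52) -> Output: (4, 288, 50, 50)

Answer: (4, 288, 50, 50)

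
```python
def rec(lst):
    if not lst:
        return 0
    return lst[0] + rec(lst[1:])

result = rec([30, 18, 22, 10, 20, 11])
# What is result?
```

30 + 18 + 22 + 10 + 20 + 11 + 0 = 111

Answer: 111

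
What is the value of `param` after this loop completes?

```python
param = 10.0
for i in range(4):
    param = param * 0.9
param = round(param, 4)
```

Exponential decay: 10.0 * 0.9^4
`param` takes the values: 10.0 → 9.0 → 8.1 → 7.29 → 6.561

Answer: 6.561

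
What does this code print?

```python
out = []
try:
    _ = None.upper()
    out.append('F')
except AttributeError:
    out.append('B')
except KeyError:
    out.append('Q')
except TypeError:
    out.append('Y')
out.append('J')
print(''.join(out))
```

Execution trace: 'B' (except AttributeError) → 'J' (after the try/except). Output: BJ

Answer: BJ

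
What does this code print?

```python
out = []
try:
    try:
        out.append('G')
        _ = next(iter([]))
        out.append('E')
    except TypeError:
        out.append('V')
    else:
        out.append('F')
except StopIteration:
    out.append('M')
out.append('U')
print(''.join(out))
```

Execution trace: 'G' (try body) → 'M' (outer except StopIteration) → 'U' (after the try/except). Output: GMU

Answer: GMU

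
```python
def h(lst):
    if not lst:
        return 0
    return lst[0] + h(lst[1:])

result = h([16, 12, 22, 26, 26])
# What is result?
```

16 + 12 + 22 + 26 + 26 + 0 = 102

Answer: 102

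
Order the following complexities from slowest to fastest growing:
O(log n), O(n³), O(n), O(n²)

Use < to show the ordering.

Ordered by growth rate: O(log n) < O(n) < O(n²) < O(n³)

Answer: O(log n) < O(n) < O(n²) < O(n³)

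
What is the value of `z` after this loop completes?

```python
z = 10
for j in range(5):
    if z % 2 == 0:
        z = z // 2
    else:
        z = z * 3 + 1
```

Collatz-style transformation from 10
`z` takes the values: 10 → 5 → 16 → 8 → 4 → 2

Answer: 2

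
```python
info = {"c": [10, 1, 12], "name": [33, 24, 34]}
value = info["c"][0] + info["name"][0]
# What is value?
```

Trace:
`info = {"c": [10, 1, 12], "name": [33, 24, 34]}` → info = {'c': [10, 1, 12], 'name': [33, 24, 34]}
`value = info["c"][0] + info["name"][0]` → value = 43
So value = 43

Answer: 43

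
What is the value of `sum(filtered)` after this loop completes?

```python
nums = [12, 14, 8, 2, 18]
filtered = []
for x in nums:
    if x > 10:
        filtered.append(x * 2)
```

Sum of doubled values > 10
`filtered` takes the values: [] → [24] → [24, 28] → [24, 28, 36]
So `sum(filtered)` = 88

Answer: 88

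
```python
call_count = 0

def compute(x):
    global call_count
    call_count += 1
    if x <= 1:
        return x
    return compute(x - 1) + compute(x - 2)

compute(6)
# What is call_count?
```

Calls(x) = 1 + Calls(x-1) + Calls(x-2); Calls(0)=Calls(1)=1. For x=6 this gives 25.

Answer: 25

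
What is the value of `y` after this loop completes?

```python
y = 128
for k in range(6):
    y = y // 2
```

Halve 6 times: 128 // 2^6 = 2
`y` takes the values: 128 → 64 → 32 → 16 → 8 → 4 → 2

Answer: 2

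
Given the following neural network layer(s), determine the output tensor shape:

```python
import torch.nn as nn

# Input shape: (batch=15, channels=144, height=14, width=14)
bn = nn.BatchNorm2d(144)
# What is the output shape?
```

Input: (15, 144, 14, 14) -> Output: (15, 144, 14, 14)

Answer: (15, 144, 14, 14)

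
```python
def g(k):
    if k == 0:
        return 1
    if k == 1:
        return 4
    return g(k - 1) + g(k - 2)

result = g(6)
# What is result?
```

Build up from base cases: g(0)=1, g(1)=4, g(2)=5, g(3)=9, g(4)=14, g(5)=23, g(6)=37

Answer: 37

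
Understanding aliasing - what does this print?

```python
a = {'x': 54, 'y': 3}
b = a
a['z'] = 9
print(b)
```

Key concept: dict aliasing.
Step by step:
`a = {'x': 54, 'y': 3}` → a = {'x': 54, 'y': 3}
`b = a` → b = {'x': 54, 'y': 3} (same object as a)
`a['z'] = 9` → a = {'x': 54, 'y': 3, 'z': 9} (same object as b); b = {'x': 54, 'y': 3, 'z': 9} (same object as a)
`print(b)` → prints {'x': 54, 'y': 3, 'z': 9}

Answer: {'x': 54, 'y': 3, 'z': 9}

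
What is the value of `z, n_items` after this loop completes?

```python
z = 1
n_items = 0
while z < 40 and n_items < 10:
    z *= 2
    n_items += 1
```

Double until >= 40 or 10 iterations
`z, n_items` takes the values: (1, 0) → (2, 0) → (2, 1) → (4, 1) → (4, 2) → (8, 2) → (8, 3) → (16, 3) → (16, 4) → (32, 4) → (32, 5) → (64, 5) → (64, 6)

Answer: 64, 6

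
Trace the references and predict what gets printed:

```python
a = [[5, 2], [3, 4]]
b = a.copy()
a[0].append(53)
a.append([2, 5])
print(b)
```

Key concept: shallow copy with nested lists.
Step by step:
`a = [[5, 2], [3, 4]]` → a = [[5, 2], [3, 4]]
`b = a.copy()` → b = [[5, 2], [3, 4]]
`a[0].append(53)` → a = [[5, 2, 53], [3, 4]]; b = [[5, 2, 53], [3, 4]]
`a.append([2, 5])` → a = [[5, 2, 53], [3, 4], [2, 5]]
`print(b)` → prints [[5, 2, 53], [3, 4]]

Answer: [[5, 2, 53], [3, 4]]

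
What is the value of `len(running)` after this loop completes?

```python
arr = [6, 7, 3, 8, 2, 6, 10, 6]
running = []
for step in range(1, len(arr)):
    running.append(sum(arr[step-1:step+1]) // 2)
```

Number of 2-element averages
`running` takes the values: [] → [6] → [6, 5] → [6, 5, 5] → [6, 5, 5, 5] → [6, 5, 5, 5, 4] → [6, 5, 5, 5, 4, 8] → [6, 5, 5, 5, 4, 8, 8]
So `len(running)` = 7

Answer: 7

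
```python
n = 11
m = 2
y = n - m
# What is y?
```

Trace:
`n = 11` → n = 11
`m = 2` → m = 2
`y = n - m` → y = 9
So y = 9

Answer: 9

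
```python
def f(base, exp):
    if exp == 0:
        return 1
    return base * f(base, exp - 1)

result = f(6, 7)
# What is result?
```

f(6, 7) = 6 * 6 * 6 * 6 * 6 * 6 * 6 = 279936

Answer: 279936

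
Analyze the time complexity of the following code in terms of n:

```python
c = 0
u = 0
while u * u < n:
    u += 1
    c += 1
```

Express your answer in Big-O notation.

Each loop level contributes: √n. Multiplying the contributions gives O(√n).

Answer: O(√n)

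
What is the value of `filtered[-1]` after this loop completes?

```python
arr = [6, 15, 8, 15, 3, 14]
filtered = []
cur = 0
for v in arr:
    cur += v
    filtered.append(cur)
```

Cumulative sum ends at 61
`filtered` takes the values: [] → [6] → [6, 21] → [6, 21, 29] → [6, 21, 29, 44] → [6, 21, 29, 44, 47] → [6, 21, 29, 44, 47, 61]
So `filtered[-1]` = 61

Answer: 61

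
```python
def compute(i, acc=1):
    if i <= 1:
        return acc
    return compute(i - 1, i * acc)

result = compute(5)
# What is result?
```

Accumulator trace (n, acc): (5, 1) -> (4, 5) -> (3, 20) -> (2, 60) -> (1, 120) -> return 120

Answer: 120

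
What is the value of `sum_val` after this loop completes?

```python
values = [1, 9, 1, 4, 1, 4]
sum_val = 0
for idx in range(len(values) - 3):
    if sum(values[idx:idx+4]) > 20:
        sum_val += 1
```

Count windows with sum > 20
`sum_val` takes the values: 0

Answer: 0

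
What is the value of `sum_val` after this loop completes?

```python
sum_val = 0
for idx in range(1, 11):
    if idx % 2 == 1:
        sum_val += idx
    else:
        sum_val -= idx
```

Add odd, subtract even
`sum_val` takes the values: 0 → 1 → -1 → 2 → -2 → 3 → -3 → 4 → -4 → 5 → -5

Answer: -5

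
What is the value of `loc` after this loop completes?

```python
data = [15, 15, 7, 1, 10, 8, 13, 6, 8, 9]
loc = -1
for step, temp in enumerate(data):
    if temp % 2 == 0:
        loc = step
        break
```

First even number index in [15, 15, 7, 1, 10, 8, 13, 6, 8, 9]
`loc` takes the values: -1 → 4

Answer: 4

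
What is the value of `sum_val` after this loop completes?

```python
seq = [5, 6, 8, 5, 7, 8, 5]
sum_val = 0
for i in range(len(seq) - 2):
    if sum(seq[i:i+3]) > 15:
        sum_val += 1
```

Count windows with sum > 15
`sum_val` takes the values: 0 → 1 → 2 → 3 → 4 → 5

Answer: 5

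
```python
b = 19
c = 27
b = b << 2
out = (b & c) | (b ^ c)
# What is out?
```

Trace:
`b = 19` → b = 19
`c = 27` → c = 27
`b = b << 2` → b = 76
`out = (b & c) | (b ^ c)` → out = 95
So out = 95

Answer: 95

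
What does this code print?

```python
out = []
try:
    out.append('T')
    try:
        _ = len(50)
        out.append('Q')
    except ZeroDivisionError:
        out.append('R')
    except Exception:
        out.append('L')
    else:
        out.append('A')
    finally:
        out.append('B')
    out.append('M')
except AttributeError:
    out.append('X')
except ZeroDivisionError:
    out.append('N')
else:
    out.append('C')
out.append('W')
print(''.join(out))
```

Execution trace: 'T' (try body) → 'L' (inner except Exception) → 'B' (inner finally) → 'M' (try body, no exception) → 'C' (else) → 'W' (after the try/except). Output: TLBMCW

Answer: TLBMCW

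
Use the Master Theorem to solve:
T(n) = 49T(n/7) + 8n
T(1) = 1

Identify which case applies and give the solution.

a=49, b=7, f(n)=8n. log_7(49) = 2. Since c=1 < 2, Case 1 applies: T(n) = Θ(n^log_b(a)) = O(n^2).

Answer: O(n^2) - Case 1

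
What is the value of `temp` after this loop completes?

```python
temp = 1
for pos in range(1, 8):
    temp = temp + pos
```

Start at 1, add 1 through 7
`temp` takes the values: 1 → 2 → 4 → 7 → 11 → 16 → 22 → 29

Answer: 29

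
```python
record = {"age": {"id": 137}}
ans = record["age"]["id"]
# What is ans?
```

Trace:
`record = {"age": {"id": 137}}` → record = {'age': {'id': 137}}
`ans = record["age"]["id"]` → ans = 137
So ans = 137

Answer: 137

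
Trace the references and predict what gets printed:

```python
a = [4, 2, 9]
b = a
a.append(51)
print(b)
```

Key concept: basic list aliasing.
Step by step:
`a = [4, 2, 9]` → a = [4, 2, 9]
`b = a` → b = [4, 2, 9] (same object as a)
`a.append(51)` → a = [4, 2, 9, 51] (same object as b); b = [4, 2, 9, 51] (same object as a)
`print(b)` → prints [4, 2, 9, 51]

Answer: [4, 2, 9, 51]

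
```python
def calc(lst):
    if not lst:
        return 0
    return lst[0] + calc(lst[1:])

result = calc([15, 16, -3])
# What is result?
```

15 + 16 + (-3) + 0 = 28

Answer: 28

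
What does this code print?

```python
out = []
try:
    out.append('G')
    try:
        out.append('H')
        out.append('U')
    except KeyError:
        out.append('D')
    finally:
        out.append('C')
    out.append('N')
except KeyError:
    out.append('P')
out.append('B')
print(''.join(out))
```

Execution trace: 'G' (try body) → 'H' (inner try body) → 'U' (inner try body, no exception) → 'C' (inner finally) → 'N' (try body, no exception) → 'B' (after the try/except). Output: GHUCNB

Answer: GHUCNB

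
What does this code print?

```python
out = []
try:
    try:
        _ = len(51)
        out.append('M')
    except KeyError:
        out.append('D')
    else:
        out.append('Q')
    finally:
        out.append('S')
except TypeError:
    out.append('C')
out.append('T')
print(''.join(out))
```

Execution trace: 'S' (finally) → 'C' (outer except TypeError) → 'T' (after the try/except). Output: SCT

Answer: SCT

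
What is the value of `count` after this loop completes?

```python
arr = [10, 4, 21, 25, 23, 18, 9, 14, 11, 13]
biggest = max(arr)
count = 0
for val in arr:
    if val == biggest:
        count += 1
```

Count of max value 25 in [10, 4, 21, 25, 23, 18, 9, 14, 11, 13]
`count` takes the values: 0 → 1

Answer: 1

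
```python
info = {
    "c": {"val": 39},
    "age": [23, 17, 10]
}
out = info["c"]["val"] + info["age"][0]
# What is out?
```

Trace:
`info = { ...` → info = {'c': {'val': 39}, 'age': [23, 17, 10]}
`out = info["c"]["val"] + info["age"][0]` → out = 62
So out = 62

Answer: 62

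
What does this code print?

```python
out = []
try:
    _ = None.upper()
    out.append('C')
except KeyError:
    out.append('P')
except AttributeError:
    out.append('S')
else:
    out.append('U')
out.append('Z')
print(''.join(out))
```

Execution trace: 'S' (except AttributeError) → 'Z' (after the try/except). Output: SZ

Answer: SZ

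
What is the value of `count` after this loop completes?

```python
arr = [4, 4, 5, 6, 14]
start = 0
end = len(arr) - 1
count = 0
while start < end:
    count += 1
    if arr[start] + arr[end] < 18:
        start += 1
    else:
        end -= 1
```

Steps to find pair summing to 18
`count` takes the values: 0 → 1 → 2 → 3 → 4

Answer: 4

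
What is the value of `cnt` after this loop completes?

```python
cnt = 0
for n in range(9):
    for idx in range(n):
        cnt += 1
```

Triangle number: 0+1+2+...+8
`cnt` takes the values: 0 → 1 → 2 → 3 → 4 → 5 → 6 → 7 → 8 → 9 → 10 → 11 → 12 → 13 → 14 → 15 → 16 → 17 → 18 → 19 → 20 → 21 → 22 → 23 → 24 → 25 → 26 → 27 → 28 → 29 → 30 → 31 → 32 → 33 → 34 → 35 → 36

Answer: 36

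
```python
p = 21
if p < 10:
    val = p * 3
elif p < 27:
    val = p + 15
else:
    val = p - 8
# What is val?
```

Trace:
`p = 21` → p = 21
`if p < 10: ...` → p < 10 is False, p < 27 is True → val = 36
So val = 36

Answer: 36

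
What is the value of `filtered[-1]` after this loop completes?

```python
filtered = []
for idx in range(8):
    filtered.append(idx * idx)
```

Last element of squares 0 to 7
`filtered` takes the values: [] → [0] → [0, 1] → [0, 1, 4] → [0, 1, 4, 9] → [0, 1, 4, 9, 16] → [0, 1, 4, 9, 16, 25] → [0, 1, 4, 9, 16, 25, 36] → [0, 1, 4, 9, 16, 25, 36, 49]
So `filtered[-1]` = 49

Answer: 49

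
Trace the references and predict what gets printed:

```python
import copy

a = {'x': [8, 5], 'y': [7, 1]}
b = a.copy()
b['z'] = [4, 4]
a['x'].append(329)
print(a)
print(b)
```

Key concept: shallow copy of dict with mutable values.
Step by step:
`a = {'x': [8, 5], 'y': [7, 1]}` → a = {'x': [8, 5], 'y': [7, 1]}
`b = a.copy()` → b = {'x': [8, 5], 'y': [7, 1]}
`b['z'] = [4, 4]` → b = {'x': [8, 5], 'y': [7, 1], 'z': [4, 4]}
`a['x'].append(329)` → a = {'x': [8, 5, 329], 'y': [7, 1]}; b = {'x': [8, 5, 329], 'y': [7, 1], 'z': [4, 4]}
`print(a)` → prints {'x': [8, 5, 329], 'y': [7, 1]}
`print(b)` → prints {'x': [8, 5, 329], 'y': [7, 1], 'z': [4, 4]}

Answer:
{'x': [8, 5, 329], 'y': [7, 1]}
{'x': [8, 5, 329], 'y': [7, 1], 'z': [4, 4]}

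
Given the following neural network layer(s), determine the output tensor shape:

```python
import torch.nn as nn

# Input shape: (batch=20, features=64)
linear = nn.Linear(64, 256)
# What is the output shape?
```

Input: (20, 64) -> Output: (20, 256)

Answer: (20, 256)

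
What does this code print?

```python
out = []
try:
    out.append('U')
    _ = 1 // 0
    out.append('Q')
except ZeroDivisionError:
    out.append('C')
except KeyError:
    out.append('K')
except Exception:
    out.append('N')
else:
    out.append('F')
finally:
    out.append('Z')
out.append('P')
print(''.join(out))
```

Execution trace: 'U' (try body) → 'C' (except ZeroDivisionError) → 'Z' (finally) → 'P' (after the try/except). Output: UCZP

Answer: UCZP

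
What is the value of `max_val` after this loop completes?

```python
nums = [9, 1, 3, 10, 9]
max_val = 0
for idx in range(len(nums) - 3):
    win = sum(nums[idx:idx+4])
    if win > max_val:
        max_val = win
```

Max sum of 4-element window in [9, 1, 3, 10, 9]
`max_val` takes the values: 0 → 23

Answer: 23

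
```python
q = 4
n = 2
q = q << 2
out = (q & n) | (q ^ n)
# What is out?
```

Trace:
`q = 4` → q = 4
`n = 2` → n = 2
`q = q << 2` → q = 16
`out = (q & n) | (q ^ n)` → out = 18
So out = 18

Answer: 18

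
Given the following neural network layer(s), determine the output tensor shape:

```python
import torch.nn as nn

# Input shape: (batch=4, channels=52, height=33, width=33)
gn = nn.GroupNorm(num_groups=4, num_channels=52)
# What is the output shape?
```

Input: (4, 52, 33, 33) -> Output: (4, 52, 33, 33)

Answer: (4, 52, 33, 33)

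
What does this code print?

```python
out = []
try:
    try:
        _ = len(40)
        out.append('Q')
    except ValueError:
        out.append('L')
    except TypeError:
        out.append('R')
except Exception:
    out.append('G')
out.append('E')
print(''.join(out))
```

Execution trace: 'R' (inner except TypeError) → 'E' (after the try/except). Output: RE

Answer: RE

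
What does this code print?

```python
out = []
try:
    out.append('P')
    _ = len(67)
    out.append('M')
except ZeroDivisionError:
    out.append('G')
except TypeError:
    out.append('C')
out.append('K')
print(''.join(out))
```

Execution trace: 'P' (try body) → 'C' (except TypeError) → 'K' (after the try/except). Output: PCK

Answer: PCK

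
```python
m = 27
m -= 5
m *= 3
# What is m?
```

Trace:
`m = 27` → m = 27
`m -= 5` → m = 22
`m *= 3` → m = 66
So m = 66

Answer: 66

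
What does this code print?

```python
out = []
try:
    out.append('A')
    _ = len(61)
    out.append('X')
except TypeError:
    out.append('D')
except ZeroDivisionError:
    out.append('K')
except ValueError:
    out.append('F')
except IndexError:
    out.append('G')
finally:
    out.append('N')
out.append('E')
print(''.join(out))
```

Execution trace: 'A' (try body) → 'D' (except TypeError) → 'N' (finally) → 'E' (after the try/except). Output: ADNE

Answer: ADNE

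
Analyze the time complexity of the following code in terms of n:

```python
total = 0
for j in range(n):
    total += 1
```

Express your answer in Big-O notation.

Each loop level contributes: n. Multiplying the contributions gives O(n).

Answer: O(n)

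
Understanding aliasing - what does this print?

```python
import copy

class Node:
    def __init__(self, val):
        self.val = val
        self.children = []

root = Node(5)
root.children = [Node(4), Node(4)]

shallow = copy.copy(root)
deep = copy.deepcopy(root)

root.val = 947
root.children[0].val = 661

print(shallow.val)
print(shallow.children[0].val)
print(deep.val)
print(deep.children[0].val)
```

Key concept: deep copy with custom objects.
Step by step:
`root = Node(5)` → root = Node(val=5, children=[])
`root.children = [Node(4), Node(4)]` → root = Node(val=5, children=[Node(val=4, children=[]), Node(val=4, children=[])])
`shallow = copy.copy(root)` → shallow = Node(val=5, children=[Node(val=4, children=[]), Node(val=4, children=[])])
`deep = copy.deepcopy(root)` → deep = Node(val=5, children=[Node(val=4, children=[]), Node(val=4, children=[])])
`root.val = 947` → root = Node(val=947, children=[Node(val=4, children=[]), Node(val=4, children=[])])
`root.children[0].val = 661` → root = Node(val=947, children=[Node(val=661, children=[]), Node(val=4, children=[])]); shallow = Node(val=5, children=[Node(val=661, children=[]), Node(val=4, children=[])])
`print(shallow.val)` → prints 5
`print(shallow.children[0].val)` → prints 661
`print(deep.val)` → prints 5
`print(deep.children[0].val)` → prints 4

Answer:
5
661
5
4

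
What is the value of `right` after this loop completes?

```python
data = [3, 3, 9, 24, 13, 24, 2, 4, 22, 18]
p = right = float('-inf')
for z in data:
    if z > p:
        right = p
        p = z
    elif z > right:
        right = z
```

Second largest (with repeats) in [3, 3, 9, 24, 13, 24, 2, 4, 22, 18]
`right` takes the values: -inf → 3 → 9 → 13 → 24

Answer: 24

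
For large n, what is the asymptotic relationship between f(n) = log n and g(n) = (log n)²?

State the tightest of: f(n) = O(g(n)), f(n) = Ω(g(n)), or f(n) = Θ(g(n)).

log n vs (log n)²: f(n) = O(g(n)) but not Ω(g(n)) — (log n)² grows strictly faster than log n.

Answer: f(n) = O(g(n)) but not Ω(g(n)) — (log n)² grows strictly faster than log n.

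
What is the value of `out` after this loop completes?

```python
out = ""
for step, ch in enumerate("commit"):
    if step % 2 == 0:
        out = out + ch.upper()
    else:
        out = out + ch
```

Uppercase even positions in 'commit'
`out` takes the values: "" → "C" → "Co" → "CoM" → "CoMm" → "CoMmI" → "CoMmIt"

Answer: "CoMmIt"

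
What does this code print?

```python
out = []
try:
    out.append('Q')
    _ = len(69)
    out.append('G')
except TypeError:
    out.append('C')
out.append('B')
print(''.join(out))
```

Execution trace: 'Q' (try body) → 'C' (except TypeError) → 'B' (after the try/except). Output: QCB

Answer: QCB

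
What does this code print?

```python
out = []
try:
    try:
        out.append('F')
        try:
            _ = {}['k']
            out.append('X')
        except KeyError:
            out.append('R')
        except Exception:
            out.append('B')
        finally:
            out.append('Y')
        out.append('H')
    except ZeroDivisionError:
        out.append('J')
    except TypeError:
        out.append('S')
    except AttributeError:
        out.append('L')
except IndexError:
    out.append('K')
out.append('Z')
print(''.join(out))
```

Execution trace: 'F' (try body) → 'R' (inner except KeyError) → 'Y' (inner finally) → 'H' (try body, no exception) → 'Z' (after the try/except). Output: FRYHZ

Answer: FRYHZ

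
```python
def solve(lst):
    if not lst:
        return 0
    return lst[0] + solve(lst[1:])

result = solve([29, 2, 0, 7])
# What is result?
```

29 + 2 + 0 + 7 + 0 = 38

Answer: 38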